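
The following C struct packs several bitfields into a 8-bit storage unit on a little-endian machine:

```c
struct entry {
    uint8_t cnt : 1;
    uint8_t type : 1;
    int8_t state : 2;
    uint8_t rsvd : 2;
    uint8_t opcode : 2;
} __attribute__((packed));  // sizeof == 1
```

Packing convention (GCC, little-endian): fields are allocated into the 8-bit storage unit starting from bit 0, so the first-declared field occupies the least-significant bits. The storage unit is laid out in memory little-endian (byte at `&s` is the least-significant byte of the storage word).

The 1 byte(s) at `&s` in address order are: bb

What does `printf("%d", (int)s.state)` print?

-2

[0]=0xbb (little-endian) → word 0xbb
cnt [0+:1] = (word>>0) & 0x1 = 1
type [1+:1] = (word>>1) & 0x1 = 1
state [2+:2] = (word>>2) & 0x3 = 2  ←
rsvd [4+:2] = (word>>4) & 0x3 = 3
opcode [6+:2] = (word>>6) & 0x3 = 2
state signed 2b, MSB=1: 2 - 4 = -2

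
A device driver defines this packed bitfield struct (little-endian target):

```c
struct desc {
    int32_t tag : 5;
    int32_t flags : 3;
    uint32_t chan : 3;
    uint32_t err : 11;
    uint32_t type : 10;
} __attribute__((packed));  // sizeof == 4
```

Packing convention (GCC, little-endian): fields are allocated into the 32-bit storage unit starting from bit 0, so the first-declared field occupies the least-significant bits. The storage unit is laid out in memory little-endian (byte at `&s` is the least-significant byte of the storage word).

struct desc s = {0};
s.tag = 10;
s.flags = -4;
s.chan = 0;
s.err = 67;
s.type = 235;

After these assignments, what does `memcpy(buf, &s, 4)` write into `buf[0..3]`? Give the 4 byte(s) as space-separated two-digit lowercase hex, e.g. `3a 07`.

[0+:5] tag=10 & 0x1f = 0xa; word=0x0000000a
[5+:3] flags=-4 & 0x7 = 0x4; word=0x0000008a
[8+:3] chan=0 & 0x7 = 0x0; word=0x0000008a
[11+:11] err=67 & 0x7ff = 0x43; word=0x0002188a
[22+:10] type=235 & 0x3ff = 0xeb; word=0x3ac2188a
word = 0x3ac2188a → little-endian bytes:
  [0]=0x8a  [1]=0x18  [2]=0xc2  [3]=0x3a

8a 18 c2 3a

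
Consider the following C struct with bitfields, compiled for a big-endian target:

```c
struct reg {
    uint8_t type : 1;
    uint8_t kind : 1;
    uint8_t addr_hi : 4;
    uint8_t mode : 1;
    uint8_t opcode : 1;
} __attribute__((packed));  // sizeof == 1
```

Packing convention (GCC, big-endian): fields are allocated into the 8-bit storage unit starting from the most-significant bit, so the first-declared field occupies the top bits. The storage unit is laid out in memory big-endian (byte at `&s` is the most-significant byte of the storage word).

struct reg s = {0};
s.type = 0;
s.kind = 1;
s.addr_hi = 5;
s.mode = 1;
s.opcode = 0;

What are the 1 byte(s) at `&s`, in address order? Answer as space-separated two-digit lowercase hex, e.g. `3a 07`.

type:1 = 0 → 0x0 << 7 → word 0x00
kind:1 = 1 → 0x1 << 6 → word 0x40
addr_hi:4 = 5 → 0x5 << 2 → word 0x54
mode:1 = 1 → 0x1 << 1 → word 0x56
opcode:1 = 0 → 0x0 << 0 → word 0x56
word = 0x56 → big-endian bytes:
  [0]=0x56

56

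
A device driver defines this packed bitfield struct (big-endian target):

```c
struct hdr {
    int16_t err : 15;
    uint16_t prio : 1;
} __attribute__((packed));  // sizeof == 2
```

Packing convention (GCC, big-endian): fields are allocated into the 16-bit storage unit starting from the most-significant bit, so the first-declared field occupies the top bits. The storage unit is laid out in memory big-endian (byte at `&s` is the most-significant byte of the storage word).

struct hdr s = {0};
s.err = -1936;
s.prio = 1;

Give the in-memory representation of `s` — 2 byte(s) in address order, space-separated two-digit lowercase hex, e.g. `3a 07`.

[1+:15] err=-1936 & 0x7fff = 0x7870; word=0xf0e0
[0+:1] prio=1 & 0x1 = 0x1; word=0xf0e1
word = 0xf0e1 → big-endian bytes:
  [0]=0xf0  [1]=0xe1

f0 e1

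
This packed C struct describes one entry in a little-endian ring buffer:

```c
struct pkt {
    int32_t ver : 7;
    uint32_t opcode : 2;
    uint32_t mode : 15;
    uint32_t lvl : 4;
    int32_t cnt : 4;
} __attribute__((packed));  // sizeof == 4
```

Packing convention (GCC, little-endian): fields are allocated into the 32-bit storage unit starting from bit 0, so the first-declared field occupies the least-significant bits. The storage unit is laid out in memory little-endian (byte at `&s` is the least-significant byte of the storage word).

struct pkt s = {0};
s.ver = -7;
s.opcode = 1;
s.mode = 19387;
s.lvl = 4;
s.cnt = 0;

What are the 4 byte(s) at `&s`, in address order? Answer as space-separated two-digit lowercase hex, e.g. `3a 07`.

[0+:7] ver=-7 & 0x7f = 0x79; word=0x00000079
[7+:2] opcode=1 & 0x3 = 0x1; word=0x000000f9
[9+:15] mode=19387 & 0x7fff = 0x4bbb; word=0x009776f9
[24+:4] lvl=4 & 0xf = 0x4; word=0x049776f9
[28+:4] cnt=0 & 0xf = 0x0; word=0x049776f9
word = 0x049776f9 → little-endian bytes:
  [0]=0xf9  [1]=0x76  [2]=0x97  [3]=0x04

f9 76 97 04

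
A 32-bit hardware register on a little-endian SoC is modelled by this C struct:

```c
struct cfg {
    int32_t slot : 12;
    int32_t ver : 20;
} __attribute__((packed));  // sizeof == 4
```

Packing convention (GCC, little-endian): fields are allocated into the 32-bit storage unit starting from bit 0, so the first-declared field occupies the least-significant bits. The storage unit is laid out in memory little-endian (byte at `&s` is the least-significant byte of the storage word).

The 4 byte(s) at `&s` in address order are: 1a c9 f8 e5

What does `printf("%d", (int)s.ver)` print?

[0]=0x1a [1]=0xc9 [2]=0xf8 [3]=0xe5 (little-endian) → word 0xe5f8c91a
slot [0+:12] = (word>>0) & 0xfff = 2330
ver [12+:20] = (word>>12) & 0xfffff = 941964  ←
ver signed 20b, MSB=1: 941964 - 1048576 = -106612

-106612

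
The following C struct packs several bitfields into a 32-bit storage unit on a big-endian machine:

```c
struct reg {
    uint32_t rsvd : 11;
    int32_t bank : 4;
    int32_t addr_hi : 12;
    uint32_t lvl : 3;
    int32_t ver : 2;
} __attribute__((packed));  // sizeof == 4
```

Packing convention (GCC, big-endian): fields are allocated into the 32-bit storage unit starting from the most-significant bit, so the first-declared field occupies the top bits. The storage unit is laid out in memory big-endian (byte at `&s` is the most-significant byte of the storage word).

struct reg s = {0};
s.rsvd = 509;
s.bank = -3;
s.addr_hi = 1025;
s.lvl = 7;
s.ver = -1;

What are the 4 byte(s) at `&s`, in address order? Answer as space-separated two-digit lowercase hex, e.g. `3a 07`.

3f ba 80 3f

rsvd:11 = 509 → 0x1fd << 21 → word 0x3fa00000
bank:4 = -3 → 0xd << 17 → word 0x3fba0000
addr_hi:12 = 1025 → 0x401 << 5 → word 0x3fba8020
lvl:3 = 7 → 0x7 << 2 → word 0x3fba803c
ver:2 = -1 → 0x3 << 0 → word 0x3fba803f
word = 0x3fba803f → big-endian bytes:
  [0]=0x3f  [1]=0xba  [2]=0x80  [3]=0x3f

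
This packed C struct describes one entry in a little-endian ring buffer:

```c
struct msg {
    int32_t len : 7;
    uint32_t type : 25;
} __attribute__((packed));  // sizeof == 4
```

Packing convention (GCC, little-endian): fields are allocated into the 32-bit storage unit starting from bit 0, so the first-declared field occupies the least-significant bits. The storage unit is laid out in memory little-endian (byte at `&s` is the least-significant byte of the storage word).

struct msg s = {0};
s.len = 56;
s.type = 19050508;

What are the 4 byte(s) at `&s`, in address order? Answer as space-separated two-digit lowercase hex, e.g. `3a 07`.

len:7 = 56 → 0x38 << 0 → word 0x00000038
type:25 = 19050508 → 0x122b00c << 7 → word 0x91580638
word = 0x91580638 → little-endian bytes:
  [0]=0x38  [1]=0x06  [2]=0x58  [3]=0x91

38 06 58 91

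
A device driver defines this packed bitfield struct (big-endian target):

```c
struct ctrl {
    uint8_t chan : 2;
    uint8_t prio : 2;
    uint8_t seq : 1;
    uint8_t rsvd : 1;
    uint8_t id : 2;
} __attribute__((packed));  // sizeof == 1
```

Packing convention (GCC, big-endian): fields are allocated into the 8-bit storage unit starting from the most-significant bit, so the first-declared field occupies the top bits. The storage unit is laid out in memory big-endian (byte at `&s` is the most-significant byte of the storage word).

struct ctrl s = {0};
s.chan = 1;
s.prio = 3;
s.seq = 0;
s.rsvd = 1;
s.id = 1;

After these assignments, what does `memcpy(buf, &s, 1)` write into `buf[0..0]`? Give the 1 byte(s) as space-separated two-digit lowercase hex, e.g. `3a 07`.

75

chan:2 = 1 → 0x1 << 6 → word 0x40
prio:2 = 3 → 0x3 << 4 → word 0x70
seq:1 = 0 → 0x0 << 3 → word 0x70
rsvd:1 = 1 → 0x1 << 2 → word 0x74
id:2 = 1 → 0x1 << 0 → word 0x75
word = 0x75 → big-endian bytes:
  [0]=0x75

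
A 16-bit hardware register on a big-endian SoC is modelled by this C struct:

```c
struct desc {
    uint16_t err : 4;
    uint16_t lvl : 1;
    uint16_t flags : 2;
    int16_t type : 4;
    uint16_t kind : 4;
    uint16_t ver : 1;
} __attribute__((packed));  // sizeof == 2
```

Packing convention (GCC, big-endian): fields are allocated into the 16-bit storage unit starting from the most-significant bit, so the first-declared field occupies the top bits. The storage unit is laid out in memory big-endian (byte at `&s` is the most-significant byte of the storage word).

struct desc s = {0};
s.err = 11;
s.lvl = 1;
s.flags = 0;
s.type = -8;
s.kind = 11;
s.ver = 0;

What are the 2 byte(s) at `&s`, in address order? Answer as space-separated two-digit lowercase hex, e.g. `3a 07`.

b9 16

err (4b) val=11 bits=0xb at bit 12: 0xb000
lvl (1b) val=1 bits=0x1 at bit 11: 0xb800
flags (2b) val=0 bits=0x0 at bit 9: 0xb800
type (4b) val=-8 bits=0x8 at bit 5: 0xb900
kind (4b) val=11 bits=0xb at bit 1: 0xb916
ver (1b) val=0 bits=0x0 at bit 0: 0xb916
word = 0xb916 → big-endian bytes:
  [0]=0xb9  [1]=0x16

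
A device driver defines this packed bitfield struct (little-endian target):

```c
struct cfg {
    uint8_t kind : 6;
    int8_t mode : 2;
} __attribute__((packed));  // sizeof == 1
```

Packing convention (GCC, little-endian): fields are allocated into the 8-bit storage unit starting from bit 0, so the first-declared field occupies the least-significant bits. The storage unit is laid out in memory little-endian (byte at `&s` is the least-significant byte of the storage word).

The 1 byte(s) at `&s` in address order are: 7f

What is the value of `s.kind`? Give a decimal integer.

[0]=0x7f (little-endian) → word 0x7f
kind:6 @ bit 0 → (0x7f>>0)&0x3f = 0x3f  ←
mode:2 @ bit 6 → (0x7f>>6)&0x3 = 0x1

63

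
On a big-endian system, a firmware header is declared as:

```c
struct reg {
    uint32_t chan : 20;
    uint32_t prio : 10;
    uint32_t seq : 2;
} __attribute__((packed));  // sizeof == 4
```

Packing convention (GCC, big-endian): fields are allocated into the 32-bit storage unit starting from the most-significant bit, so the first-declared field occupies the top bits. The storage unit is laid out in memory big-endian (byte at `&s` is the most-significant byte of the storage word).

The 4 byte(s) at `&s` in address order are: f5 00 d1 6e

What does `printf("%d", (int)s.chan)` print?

[0]=0xf5 [1]=0x00 [2]=0xd1 [3]=0x6e (big-endian) → word 0xf500d16e
chan [12+:20] = (word>>12) & 0xfffff = 1003533  ←
prio [2+:10] = (word>>2) & 0x3ff = 91
seq [0+:2] = (word>>0) & 0x3 = 2

1003533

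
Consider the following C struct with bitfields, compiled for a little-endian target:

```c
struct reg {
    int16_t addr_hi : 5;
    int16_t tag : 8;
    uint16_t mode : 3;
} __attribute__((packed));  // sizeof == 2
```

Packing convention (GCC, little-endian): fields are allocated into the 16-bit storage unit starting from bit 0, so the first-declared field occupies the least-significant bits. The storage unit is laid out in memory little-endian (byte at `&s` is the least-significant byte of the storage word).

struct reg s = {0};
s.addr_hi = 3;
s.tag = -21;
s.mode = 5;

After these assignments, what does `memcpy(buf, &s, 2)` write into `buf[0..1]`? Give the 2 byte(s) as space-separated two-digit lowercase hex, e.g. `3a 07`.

63 bd

addr_hi:5 = 3 → 0x3 << 0 → word 0x0003
tag:8 = -21 → 0xeb << 5 → word 0x1d63
mode:3 = 5 → 0x5 << 13 → word 0xbd63
word = 0xbd63 → little-endian bytes:
  [0]=0x63  [1]=0xbd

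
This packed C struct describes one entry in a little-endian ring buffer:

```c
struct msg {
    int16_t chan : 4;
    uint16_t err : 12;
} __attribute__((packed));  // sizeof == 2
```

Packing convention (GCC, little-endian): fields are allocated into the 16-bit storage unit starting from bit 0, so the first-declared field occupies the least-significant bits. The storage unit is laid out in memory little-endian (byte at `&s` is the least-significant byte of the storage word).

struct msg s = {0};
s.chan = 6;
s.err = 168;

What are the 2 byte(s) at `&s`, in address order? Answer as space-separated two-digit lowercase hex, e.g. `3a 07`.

[0+:4] chan=6 & 0xf = 0x6; word=0x0006
[4+:12] err=168 & 0xfff = 0xa8; word=0x0a86
word = 0x0a86 → little-endian bytes:
  [0]=0x86  [1]=0x0a

86 0a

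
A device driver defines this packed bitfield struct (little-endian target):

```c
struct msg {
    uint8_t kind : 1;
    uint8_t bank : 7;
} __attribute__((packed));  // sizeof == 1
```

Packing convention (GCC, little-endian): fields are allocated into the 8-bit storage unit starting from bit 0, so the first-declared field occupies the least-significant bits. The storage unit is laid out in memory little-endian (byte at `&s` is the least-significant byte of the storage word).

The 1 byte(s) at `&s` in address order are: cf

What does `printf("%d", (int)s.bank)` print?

103

[0]=0xcf (little-endian) → word 0xcf
kind [0+:1] = (word>>0) & 0x1 = 1
bank [1+:7] = (word>>1) & 0x7f = 103  ←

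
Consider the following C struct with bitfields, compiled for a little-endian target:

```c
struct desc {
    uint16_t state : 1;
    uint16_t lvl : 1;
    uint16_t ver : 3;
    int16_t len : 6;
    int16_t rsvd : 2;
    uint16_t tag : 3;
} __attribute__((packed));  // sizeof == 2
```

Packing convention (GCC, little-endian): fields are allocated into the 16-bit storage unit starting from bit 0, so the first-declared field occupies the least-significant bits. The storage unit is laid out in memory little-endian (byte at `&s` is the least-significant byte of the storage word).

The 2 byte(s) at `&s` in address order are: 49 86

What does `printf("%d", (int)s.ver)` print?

2

[0]=0x49 [1]=0x86 (little-endian) → word 0x8649
state:1 @ bit 0 → (0x8649>>0)&0x1 = 0x1
lvl:1 @ bit 1 → (0x8649>>1)&0x1 = 0x0
ver:3 @ bit 2 → (0x8649>>2)&0x7 = 0x2  ←
len:6 @ bit 5 → (0x8649>>5)&0x3f = 0x32
rsvd:2 @ bit 11 → (0x8649>>11)&0x3 = 0x0
tag:3 @ bit 13 → (0x8649>>13)&0x7 = 0x4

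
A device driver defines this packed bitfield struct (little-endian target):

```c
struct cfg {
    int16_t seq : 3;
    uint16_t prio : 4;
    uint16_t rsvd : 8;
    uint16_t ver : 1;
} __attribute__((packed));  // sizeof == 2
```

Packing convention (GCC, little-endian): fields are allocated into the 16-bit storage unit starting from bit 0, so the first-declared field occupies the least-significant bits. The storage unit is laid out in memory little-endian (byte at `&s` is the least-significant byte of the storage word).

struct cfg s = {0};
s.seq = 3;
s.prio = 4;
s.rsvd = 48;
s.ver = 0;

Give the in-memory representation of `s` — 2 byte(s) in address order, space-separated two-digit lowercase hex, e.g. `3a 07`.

seq:3 = 3 → 0x3 << 0 → word 0x0003
prio:4 = 4 → 0x4 << 3 → word 0x0023
rsvd:8 = 48 → 0x30 << 7 → word 0x1823
ver:1 = 0 → 0x0 << 15 → word 0x1823
word = 0x1823 → little-endian bytes:
  [0]=0x23  [1]=0x18

23 18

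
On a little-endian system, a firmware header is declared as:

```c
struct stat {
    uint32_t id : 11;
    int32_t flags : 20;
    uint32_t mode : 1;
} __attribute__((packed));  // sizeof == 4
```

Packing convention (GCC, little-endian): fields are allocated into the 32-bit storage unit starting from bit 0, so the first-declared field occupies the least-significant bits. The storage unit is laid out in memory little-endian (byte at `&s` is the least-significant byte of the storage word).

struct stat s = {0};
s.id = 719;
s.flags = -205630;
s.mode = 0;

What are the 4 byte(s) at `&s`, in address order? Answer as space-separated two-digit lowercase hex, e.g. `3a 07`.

id (11b) val=719 bits=0x2cf at bit 0: 0x000002cf
flags (20b) val=-205630 bits=0xcdcc2 at bit 11: 0x66e612cf
mode (1b) val=0 bits=0x0 at bit 31: 0x66e612cf
word = 0x66e612cf → little-endian bytes:
  [0]=0xcf  [1]=0x12  [2]=0xe6  [3]=0x66

cf 12 e6 66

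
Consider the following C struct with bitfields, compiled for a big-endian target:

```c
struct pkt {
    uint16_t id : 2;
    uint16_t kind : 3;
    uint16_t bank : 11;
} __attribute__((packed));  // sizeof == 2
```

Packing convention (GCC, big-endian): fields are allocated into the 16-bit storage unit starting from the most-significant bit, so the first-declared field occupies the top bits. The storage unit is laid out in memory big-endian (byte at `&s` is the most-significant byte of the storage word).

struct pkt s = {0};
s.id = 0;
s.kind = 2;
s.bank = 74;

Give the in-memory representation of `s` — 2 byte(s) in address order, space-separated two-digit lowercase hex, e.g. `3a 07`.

[14+:2] id=0 & 0x3 = 0x0; word=0x0000
[11+:3] kind=2 & 0x7 = 0x2; word=0x1000
[0+:11] bank=74 & 0x7ff = 0x4a; word=0x104a
word = 0x104a → big-endian bytes:
  [0]=0x10  [1]=0x4a

10 4a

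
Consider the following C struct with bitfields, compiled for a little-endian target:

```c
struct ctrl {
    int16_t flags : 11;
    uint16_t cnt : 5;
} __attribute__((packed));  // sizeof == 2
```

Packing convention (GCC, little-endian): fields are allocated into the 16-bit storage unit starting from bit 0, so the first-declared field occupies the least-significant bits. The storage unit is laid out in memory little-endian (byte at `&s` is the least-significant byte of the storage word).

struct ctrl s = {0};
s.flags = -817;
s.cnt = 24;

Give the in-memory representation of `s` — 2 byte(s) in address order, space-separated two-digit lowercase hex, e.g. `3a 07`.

flags (11b) val=-817 bits=0x4cf at bit 0: 0x04cf
cnt (5b) val=24 bits=0x18 at bit 11: 0xc4cf
word = 0xc4cf → little-endian bytes:
  [0]=0xcf  [1]=0xc4

cf c4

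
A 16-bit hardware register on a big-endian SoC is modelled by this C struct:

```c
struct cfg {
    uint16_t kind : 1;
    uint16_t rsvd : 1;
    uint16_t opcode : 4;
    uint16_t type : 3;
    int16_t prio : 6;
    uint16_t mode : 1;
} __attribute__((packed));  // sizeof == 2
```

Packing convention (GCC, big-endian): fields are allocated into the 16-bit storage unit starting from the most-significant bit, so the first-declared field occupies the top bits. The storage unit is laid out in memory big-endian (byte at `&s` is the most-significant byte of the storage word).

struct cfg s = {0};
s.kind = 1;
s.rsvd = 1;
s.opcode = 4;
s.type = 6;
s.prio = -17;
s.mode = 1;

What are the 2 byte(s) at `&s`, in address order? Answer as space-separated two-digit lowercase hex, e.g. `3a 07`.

d3 5f

[15+:1] kind=1 & 0x1 = 0x1; word=0x8000
[14+:1] rsvd=1 & 0x1 = 0x1; word=0xc000
[10+:4] opcode=4 & 0xf = 0x4; word=0xd000
[7+:3] type=6 & 0x7 = 0x6; word=0xd300
[1+:6] prio=-17 & 0x3f = 0x2f; word=0xd35e
[0+:1] mode=1 & 0x1 = 0x1; word=0xd35f
word = 0xd35f → big-endian bytes:
  [0]=0xd3  [1]=0x5f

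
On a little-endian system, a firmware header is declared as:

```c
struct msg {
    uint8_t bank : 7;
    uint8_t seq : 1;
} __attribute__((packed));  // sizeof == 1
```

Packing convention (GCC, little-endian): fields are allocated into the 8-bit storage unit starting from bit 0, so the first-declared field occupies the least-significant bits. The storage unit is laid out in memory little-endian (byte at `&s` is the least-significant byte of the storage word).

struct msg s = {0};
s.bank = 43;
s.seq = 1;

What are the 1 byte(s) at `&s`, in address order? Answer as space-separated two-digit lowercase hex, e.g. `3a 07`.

bank:7 = 43 → 0x2b << 0 → word 0x2b
seq:1 = 1 → 0x1 << 7 → word 0xab
word = 0xab → little-endian bytes:
  [0]=0xab

ab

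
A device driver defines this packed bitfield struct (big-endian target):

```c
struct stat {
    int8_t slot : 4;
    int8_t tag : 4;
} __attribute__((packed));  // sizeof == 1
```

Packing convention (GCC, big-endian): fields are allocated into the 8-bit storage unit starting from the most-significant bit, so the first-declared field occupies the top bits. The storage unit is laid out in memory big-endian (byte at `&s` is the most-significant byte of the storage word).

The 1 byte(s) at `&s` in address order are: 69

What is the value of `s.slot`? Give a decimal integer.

6

[0]=0x69 (big-endian) → word 0x69
slot [4+:4] = (word>>4) & 0xf = 6  ←
tag [0+:4] = (word>>0) & 0xf = 9
slot signed 4b, MSB=0: value = 6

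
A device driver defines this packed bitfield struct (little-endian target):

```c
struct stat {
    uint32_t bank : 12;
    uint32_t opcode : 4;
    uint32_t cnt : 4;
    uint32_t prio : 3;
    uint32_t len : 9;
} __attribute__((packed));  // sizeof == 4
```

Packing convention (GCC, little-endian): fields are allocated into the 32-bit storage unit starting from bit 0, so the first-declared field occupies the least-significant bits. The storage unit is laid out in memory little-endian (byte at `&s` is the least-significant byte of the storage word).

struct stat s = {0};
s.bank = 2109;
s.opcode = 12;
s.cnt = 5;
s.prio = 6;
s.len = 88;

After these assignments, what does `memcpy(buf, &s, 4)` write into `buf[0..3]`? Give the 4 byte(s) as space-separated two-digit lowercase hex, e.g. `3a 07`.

3d c8 65 2c

bank:12 = 2109 → 0x83d << 0 → word 0x0000083d
opcode:4 = 12 → 0xc << 12 → word 0x0000c83d
cnt:4 = 5 → 0x5 << 16 → word 0x0005c83d
prio:3 = 6 → 0x6 << 20 → word 0x0065c83d
len:9 = 88 → 0x58 << 23 → word 0x2c65c83d
word = 0x2c65c83d → little-endian bytes:
  [0]=0x3d  [1]=0xc8  [2]=0x65  [3]=0x2c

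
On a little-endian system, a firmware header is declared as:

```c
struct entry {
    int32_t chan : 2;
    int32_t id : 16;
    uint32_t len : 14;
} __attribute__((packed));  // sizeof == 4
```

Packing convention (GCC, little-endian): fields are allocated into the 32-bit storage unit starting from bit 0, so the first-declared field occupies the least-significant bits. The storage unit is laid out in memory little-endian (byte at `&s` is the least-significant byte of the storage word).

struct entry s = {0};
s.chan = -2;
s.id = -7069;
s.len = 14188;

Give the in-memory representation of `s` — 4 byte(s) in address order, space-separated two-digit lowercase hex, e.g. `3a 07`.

[0+:2] chan=-2 & 0x3 = 0x2; word=0x00000002
[2+:16] id=-7069 & 0xffff = 0xe463; word=0x0003918e
[18+:14] len=14188 & 0x3fff = 0x376c; word=0xddb3918e
word = 0xddb3918e → little-endian bytes:
  [0]=0x8e  [1]=0x91  [2]=0xb3  [3]=0xdd

8e 91 b3 dd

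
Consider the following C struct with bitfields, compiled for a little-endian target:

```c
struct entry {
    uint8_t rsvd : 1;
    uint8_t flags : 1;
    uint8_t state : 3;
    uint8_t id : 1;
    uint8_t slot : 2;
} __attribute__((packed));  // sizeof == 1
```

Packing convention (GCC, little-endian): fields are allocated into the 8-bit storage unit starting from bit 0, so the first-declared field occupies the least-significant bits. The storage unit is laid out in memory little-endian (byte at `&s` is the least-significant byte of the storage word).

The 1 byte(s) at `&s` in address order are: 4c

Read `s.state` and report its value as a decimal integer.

[0]=0x4c (little-endian) → word 0x4c
rsvd [0+:1] = (word>>0) & 0x1 = 0
flags [1+:1] = (word>>1) & 0x1 = 0
state [2+:3] = (word>>2) & 0x7 = 3  ←
id [5+:1] = (word>>5) & 0x1 = 0
slot [6+:2] = (word>>6) & 0x3 = 1

3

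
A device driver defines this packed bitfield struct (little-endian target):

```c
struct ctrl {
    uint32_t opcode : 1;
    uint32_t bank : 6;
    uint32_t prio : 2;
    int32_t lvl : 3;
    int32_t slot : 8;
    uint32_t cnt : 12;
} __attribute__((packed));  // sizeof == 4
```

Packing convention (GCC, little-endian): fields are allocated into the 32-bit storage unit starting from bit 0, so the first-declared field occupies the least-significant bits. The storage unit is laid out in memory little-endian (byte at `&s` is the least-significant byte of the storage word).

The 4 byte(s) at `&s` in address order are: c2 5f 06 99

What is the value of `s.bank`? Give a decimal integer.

33

[0]=0xc2 [1]=0x5f [2]=0x06 [3]=0x99 (little-endian) → word 0x99065fc2
opcode:1 @ bit 0 → (0x99065fc2>>0)&0x1 = 0x0
bank:6 @ bit 1 → (0x99065fc2>>1)&0x3f = 0x21  ←
prio:2 @ bit 7 → (0x99065fc2>>7)&0x3 = 0x3
lvl:3 @ bit 9 → (0x99065fc2>>9)&0x7 = 0x7
slot:8 @ bit 12 → (0x99065fc2>>12)&0xff = 0x65
cnt:12 @ bit 20 → (0x99065fc2>>20)&0xfff = 0x990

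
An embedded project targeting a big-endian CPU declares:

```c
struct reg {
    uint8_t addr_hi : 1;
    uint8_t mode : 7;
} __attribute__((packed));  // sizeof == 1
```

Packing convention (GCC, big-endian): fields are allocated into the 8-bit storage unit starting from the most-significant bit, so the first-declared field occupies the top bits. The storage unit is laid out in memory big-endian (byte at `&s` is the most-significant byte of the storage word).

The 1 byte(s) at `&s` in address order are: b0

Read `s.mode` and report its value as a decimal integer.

48

[0]=0xb0 (big-endian) → word 0xb0
addr_hi [7+:1] = (word>>7) & 0x1 = 1
mode [0+:7] = (word>>0) & 0x7f = 48  ←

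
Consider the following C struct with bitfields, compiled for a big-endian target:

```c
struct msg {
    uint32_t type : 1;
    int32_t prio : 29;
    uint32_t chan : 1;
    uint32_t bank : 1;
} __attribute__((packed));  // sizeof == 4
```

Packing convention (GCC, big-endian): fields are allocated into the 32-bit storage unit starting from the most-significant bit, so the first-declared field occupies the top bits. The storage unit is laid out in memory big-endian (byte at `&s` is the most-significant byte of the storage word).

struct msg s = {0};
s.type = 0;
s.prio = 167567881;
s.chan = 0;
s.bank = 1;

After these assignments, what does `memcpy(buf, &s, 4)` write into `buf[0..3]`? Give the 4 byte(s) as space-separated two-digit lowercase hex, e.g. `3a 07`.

type (1b) val=0 bits=0x0 at bit 31: 0x00000000
prio (29b) val=167567881 bits=0x9fce209 at bit 2: 0x27f38824
chan (1b) val=0 bits=0x0 at bit 1: 0x27f38824
bank (1b) val=1 bits=0x1 at bit 0: 0x27f38825
word = 0x27f38825 → big-endian bytes:
  [0]=0x27  [1]=0xf3  [2]=0x88  [3]=0x25

27 f3 88 25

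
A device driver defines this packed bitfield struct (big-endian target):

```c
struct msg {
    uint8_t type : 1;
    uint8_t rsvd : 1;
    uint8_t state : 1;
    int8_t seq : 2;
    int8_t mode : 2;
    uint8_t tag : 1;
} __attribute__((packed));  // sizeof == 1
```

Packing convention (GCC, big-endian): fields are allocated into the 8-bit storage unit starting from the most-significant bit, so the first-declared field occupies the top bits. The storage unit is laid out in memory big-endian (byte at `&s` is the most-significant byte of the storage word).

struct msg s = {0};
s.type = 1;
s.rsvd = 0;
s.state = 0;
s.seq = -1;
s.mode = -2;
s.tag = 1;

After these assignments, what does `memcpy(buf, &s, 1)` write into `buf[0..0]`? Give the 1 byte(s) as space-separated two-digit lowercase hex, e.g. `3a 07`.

type:1 = 1 → 0x1 << 7 → word 0x80
rsvd:1 = 0 → 0x0 << 6 → word 0x80
state:1 = 0 → 0x0 << 5 → word 0x80
seq:2 = -1 → 0x3 << 3 → word 0x98
mode:2 = -2 → 0x2 << 1 → word 0x9c
tag:1 = 1 → 0x1 << 0 → word 0x9d
word = 0x9d → big-endian bytes:
  [0]=0x9d

9d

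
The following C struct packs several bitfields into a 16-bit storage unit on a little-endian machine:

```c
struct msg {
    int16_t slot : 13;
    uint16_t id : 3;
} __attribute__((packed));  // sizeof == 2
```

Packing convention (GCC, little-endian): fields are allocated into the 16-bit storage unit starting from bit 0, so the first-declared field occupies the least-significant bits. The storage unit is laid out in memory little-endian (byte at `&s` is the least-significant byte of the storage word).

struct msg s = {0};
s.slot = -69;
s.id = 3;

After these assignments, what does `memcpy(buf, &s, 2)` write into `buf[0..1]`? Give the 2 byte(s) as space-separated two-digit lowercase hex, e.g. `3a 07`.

[0+:13] slot=-69 & 0x1fff = 0x1fbb; word=0x1fbb
[13+:3] id=3 & 0x7 = 0x3; word=0x7fbb
word = 0x7fbb → little-endian bytes:
  [0]=0xbb  [1]=0x7f

bb 7f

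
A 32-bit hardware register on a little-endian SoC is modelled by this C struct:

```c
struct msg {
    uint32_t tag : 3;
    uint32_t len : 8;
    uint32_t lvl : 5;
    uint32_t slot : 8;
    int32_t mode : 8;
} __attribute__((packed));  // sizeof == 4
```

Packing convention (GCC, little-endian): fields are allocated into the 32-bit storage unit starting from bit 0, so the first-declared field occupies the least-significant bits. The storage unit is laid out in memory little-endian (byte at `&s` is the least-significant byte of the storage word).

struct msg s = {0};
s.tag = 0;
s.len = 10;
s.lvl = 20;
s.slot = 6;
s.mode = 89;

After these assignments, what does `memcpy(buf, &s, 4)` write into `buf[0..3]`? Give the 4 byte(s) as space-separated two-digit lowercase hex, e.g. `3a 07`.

[0+:3] tag=0 & 0x7 = 0x0; word=0x00000000
[3+:8] len=10 & 0xff = 0xa; word=0x00000050
[11+:5] lvl=20 & 0x1f = 0x14; word=0x0000a050
[16+:8] slot=6 & 0xff = 0x6; word=0x0006a050
[24+:8] mode=89 & 0xff = 0x59; word=0x5906a050
word = 0x5906a050 → little-endian bytes:
  [0]=0x50  [1]=0xa0  [2]=0x06  [3]=0x59

50 a0 06 59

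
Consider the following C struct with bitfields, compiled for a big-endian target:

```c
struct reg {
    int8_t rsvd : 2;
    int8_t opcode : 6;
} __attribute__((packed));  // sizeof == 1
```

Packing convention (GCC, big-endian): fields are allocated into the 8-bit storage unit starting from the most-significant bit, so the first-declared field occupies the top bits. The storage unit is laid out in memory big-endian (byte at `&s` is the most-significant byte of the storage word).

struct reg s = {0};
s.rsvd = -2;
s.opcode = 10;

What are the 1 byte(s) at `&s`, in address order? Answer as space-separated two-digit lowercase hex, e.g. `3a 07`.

[6+:2] rsvd=-2 & 0x3 = 0x2; word=0x80
[0+:6] opcode=10 & 0x3f = 0xa; word=0x8a
word = 0x8a → big-endian bytes:
  [0]=0x8a

8a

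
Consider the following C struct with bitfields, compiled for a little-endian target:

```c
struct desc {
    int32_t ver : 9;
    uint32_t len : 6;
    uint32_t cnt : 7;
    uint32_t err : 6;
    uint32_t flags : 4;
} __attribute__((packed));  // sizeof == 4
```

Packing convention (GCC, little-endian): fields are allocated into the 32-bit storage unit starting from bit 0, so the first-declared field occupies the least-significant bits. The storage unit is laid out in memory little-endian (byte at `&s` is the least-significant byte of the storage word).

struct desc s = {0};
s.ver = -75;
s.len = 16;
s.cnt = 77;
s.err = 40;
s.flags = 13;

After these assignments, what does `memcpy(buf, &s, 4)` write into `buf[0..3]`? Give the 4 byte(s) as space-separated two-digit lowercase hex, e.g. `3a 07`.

ver (9b) val=-75 bits=0x1b5 at bit 0: 0x000001b5
len (6b) val=16 bits=0x10 at bit 9: 0x000021b5
cnt (7b) val=77 bits=0x4d at bit 15: 0x0026a1b5
err (6b) val=40 bits=0x28 at bit 22: 0x0a26a1b5
flags (4b) val=13 bits=0xd at bit 28: 0xda26a1b5
word = 0xda26a1b5 → little-endian bytes:
  [0]=0xb5  [1]=0xa1  [2]=0x26  [3]=0xda

b5 a1 26 da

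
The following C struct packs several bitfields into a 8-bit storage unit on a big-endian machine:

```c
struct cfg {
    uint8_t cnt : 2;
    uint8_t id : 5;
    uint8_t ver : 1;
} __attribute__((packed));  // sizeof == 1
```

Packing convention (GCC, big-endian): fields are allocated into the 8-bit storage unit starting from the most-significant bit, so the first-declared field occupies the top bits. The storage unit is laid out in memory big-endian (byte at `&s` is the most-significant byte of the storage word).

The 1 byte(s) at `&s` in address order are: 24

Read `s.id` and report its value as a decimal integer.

18

[0]=0x24 (big-endian) → word 0x24
cnt [6+:2] = (word>>6) & 0x3 = 0
id [1+:5] = (word>>1) & 0x1f = 18  ←
ver [0+:1] = (word>>0) & 0x1 = 0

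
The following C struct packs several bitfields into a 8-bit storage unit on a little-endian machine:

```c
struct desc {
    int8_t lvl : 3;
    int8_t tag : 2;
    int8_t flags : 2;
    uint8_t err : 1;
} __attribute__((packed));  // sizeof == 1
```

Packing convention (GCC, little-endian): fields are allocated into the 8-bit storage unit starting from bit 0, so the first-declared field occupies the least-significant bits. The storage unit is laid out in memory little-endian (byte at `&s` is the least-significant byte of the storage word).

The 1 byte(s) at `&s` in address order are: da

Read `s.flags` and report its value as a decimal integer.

-2

[0]=0xda (little-endian) → word 0xda
lvl:3 @ bit 0 → (0xda>>0)&0x7 = 0x2
tag:2 @ bit 3 → (0xda>>3)&0x3 = 0x3
flags:2 @ bit 5 → (0xda>>5)&0x3 = 0x2  ←
err:1 @ bit 7 → (0xda>>7)&0x1 = 0x1
flags signed 2b, MSB=1: 2 - 4 = -2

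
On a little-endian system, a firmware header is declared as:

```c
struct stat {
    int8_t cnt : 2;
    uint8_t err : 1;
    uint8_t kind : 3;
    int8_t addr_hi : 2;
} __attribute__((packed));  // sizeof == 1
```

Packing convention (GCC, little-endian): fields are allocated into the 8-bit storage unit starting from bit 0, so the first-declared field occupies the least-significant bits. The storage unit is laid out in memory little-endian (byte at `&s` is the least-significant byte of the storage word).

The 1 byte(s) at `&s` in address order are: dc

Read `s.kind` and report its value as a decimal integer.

3

[0]=0xdc (little-endian) → word 0xdc
cnt [0+:2] = (word>>0) & 0x3 = 0
err [2+:1] = (word>>2) & 0x1 = 1
kind [3+:3] = (word>>3) & 0x7 = 3  ←
addr_hi [6+:2] = (word>>6) & 0x3 = 3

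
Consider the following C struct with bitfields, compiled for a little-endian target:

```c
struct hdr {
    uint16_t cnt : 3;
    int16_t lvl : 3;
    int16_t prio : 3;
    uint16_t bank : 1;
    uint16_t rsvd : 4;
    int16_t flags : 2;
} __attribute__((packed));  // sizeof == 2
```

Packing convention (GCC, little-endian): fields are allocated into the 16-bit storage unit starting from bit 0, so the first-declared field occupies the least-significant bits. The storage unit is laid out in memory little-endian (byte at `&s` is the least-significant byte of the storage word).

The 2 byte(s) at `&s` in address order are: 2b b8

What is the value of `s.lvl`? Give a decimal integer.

-3

[0]=0x2b [1]=0xb8 (little-endian) → word 0xb82b
cnt [0+:3] = (word>>0) & 0x7 = 3
lvl [3+:3] = (word>>3) & 0x7 = 5  ←
prio [6+:3] = (word>>6) & 0x7 = 0
bank [9+:1] = (word>>9) & 0x1 = 0
rsvd [10+:4] = (word>>10) & 0xf = 14
flags [14+:2] = (word>>14) & 0x3 = 2
lvl signed 3b, MSB=1: 5 - 8 = -3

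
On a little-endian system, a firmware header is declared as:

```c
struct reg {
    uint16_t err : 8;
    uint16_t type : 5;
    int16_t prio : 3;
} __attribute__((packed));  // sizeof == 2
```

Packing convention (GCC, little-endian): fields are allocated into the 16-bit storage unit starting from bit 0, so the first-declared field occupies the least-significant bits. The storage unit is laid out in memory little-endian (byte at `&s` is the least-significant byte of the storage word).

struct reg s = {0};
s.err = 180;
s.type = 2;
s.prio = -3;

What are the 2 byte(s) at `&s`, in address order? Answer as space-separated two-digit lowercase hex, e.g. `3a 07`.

[0+:8] err=180 & 0xff = 0xb4; word=0x00b4
[8+:5] type=2 & 0x1f = 0x2; word=0x02b4
[13+:3] prio=-3 & 0x7 = 0x5; word=0xa2b4
word = 0xa2b4 → little-endian bytes:
  [0]=0xb4  [1]=0xa2

b4 a2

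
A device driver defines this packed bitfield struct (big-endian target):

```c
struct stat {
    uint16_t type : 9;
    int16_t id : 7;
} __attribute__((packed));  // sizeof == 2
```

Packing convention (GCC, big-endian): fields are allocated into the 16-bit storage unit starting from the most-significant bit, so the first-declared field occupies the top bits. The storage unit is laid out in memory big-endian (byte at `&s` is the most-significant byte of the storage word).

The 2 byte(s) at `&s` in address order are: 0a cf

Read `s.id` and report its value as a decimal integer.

[0]=0x0a [1]=0xcf (big-endian) → word 0x0acf
type [7+:9] = (word>>7) & 0x1ff = 21
id [0+:7] = (word>>0) & 0x7f = 79  ←
id signed 7b, MSB=1: 79 - 128 = -49

-49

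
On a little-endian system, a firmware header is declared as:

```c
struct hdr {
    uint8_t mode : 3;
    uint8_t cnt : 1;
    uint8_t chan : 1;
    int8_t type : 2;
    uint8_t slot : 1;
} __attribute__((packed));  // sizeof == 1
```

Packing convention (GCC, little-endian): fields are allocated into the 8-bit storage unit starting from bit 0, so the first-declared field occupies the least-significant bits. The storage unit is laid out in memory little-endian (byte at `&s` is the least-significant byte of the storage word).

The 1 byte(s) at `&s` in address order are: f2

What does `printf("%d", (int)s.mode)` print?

[0]=0xf2 (little-endian) → word 0xf2
mode [0+:3] = (word>>0) & 0x7 = 2  ←
cnt [3+:1] = (word>>3) & 0x1 = 0
chan [4+:1] = (word>>4) & 0x1 = 1
type [5+:2] = (word>>5) & 0x3 = 3
slot [7+:1] = (word>>7) & 0x1 = 1

2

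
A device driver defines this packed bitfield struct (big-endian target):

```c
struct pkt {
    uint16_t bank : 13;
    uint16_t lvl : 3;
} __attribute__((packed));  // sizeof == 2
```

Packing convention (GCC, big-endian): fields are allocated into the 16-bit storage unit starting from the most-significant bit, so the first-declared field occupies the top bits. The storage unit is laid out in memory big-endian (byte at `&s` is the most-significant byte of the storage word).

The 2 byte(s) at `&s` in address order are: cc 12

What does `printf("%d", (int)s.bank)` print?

[0]=0xcc [1]=0x12 (big-endian) → word 0xcc12
bank:13 @ bit 3 → (0xcc12>>3)&0x1fff = 0x1982  ←
lvl:3 @ bit 0 → (0xcc12>>0)&0x7 = 0x2

6530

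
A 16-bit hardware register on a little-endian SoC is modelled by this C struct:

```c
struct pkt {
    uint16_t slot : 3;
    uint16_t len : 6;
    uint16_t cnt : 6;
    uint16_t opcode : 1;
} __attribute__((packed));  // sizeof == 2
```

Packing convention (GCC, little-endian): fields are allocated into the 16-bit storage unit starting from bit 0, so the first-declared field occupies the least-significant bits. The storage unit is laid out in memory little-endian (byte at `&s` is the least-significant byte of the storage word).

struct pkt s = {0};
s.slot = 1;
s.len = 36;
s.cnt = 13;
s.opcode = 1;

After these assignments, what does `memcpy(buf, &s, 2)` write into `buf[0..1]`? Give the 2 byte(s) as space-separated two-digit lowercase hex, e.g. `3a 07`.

21 9b

slot (3b) val=1 bits=0x1 at bit 0: 0x0001
len (6b) val=36 bits=0x24 at bit 3: 0x0121
cnt (6b) val=13 bits=0xd at bit 9: 0x1b21
opcode (1b) val=1 bits=0x1 at bit 15: 0x9b21
word = 0x9b21 → little-endian bytes:
  [0]=0x21  [1]=0x9b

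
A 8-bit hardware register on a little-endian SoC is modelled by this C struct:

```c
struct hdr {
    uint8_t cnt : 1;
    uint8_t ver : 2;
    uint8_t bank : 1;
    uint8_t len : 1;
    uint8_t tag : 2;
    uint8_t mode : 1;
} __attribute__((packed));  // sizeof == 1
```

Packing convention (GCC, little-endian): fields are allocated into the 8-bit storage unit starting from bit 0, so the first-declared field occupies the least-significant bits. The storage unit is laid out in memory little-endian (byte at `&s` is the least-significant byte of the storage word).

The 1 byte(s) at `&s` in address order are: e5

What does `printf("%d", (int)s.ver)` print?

[0]=0xe5 (little-endian) → word 0xe5
cnt [0+:1] = (word>>0) & 0x1 = 1
ver [1+:2] = (word>>1) & 0x3 = 2  ←
bank [3+:1] = (word>>3) & 0x1 = 0
len [4+:1] = (word>>4) & 0x1 = 0
tag [5+:2] = (word>>5) & 0x3 = 3
mode [7+:1] = (word>>7) & 0x1 = 1

2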